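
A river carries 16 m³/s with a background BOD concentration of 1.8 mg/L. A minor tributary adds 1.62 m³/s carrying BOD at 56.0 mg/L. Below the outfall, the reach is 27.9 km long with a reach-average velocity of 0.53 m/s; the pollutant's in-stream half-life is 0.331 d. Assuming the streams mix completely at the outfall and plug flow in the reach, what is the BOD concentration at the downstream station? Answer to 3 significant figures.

Mixed concentration C = ΣQC/ΣQ = (16.00·1.800 + 1.620·56.00) / 17.62 = 119.5/17.62 = 6.783 mg/L.
Travel time t = 27.9·1000 / 0.53 = 52640 s = 14.62 h.
Half-life 0.331 d → k = ln 2 / 0.331 = 2.094 d⁻¹.
Decay over the reach: 6.783·exp(−kt) = 6.783·0.2792 = 1.894 mg/L.

1.89 mg/L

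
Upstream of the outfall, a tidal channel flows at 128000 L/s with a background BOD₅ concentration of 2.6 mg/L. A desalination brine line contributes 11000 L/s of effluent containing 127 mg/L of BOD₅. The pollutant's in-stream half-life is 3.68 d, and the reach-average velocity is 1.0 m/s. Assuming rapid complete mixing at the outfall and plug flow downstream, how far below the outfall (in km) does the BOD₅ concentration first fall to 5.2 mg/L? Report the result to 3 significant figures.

400 km

Flow-weighted average: C = (128000·2.600 + 11000·127.0) / 139000 = 1730000/139000 = 12.44 mg/L.
Half-life 3.68 d → k = ln 2 / 3.68 = 0.1884 d⁻¹.
Set 12.44·exp(−k·t) = 5.2 → t = ln(12.44/5.2)/k = 400300 s = 111.2 h.
Distance = v·t = 1.0·400300 = 400300 m = 400.3 km.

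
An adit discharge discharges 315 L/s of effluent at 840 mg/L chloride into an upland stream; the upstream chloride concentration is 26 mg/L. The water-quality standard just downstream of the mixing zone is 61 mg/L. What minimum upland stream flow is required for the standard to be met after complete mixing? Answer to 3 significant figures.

7010 L/s

Set C_mix = 61: (Q·26.00 + 315.0·840.0) / (Q + 315.0) = 61
→ Q = 315.0·(840.0 − 61)/(61 − 26.00) = 7011 L/s.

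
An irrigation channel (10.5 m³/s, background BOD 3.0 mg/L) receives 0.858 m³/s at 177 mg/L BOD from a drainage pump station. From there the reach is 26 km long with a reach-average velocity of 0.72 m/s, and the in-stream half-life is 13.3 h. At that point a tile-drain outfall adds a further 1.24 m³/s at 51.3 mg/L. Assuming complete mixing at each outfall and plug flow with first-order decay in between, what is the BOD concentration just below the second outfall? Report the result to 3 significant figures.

13.7 mg/L

Mass balance: C = (10.50·3.000 + 0.8580·177.0) / 11.36 = 183.4/11.36 = 16.14 mg/L; combined flow 11.36 m³/s.
Travel time t = 26·1000 / 0.72 = 36110 s = 10.03 h.
Half-life 13.3 h → k = ln 2 / 13.3 = 0.05212 h⁻¹ = 1.251 d⁻¹.
Decay over the reach: 16.14·exp(−kt) = 16.14·0.5929 = 9.572 mg/L.
At the second outfall, C = (11.36·9.572 + 1.240·51.30) / (11.36 + 1.240) = 13.68 mg/L.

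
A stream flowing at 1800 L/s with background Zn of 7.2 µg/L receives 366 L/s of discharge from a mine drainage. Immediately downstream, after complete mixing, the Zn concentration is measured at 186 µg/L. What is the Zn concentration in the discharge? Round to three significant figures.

Mass balance: 1800·7.200 + 366.0·Cₑ = 2166·186.0
→ Cₑ = (2166·186.0 − 1800·7.200) / 366.0 = 1065 µg/L.

1070 µg/L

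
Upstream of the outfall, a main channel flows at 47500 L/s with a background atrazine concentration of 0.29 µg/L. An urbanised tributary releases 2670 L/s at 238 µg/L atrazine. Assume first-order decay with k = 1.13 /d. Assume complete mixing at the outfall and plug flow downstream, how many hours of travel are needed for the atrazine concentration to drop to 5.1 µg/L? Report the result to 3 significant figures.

After mixing, C = (47500·0.2900 + 2670·238.0) / 50170 = 649200/50170 = 12.94 µg/L.
12.94·exp(−k·t) = 5.1 → t = ln(12.94/5.1)/k = 71190 s = 19.78 h.

19.8 h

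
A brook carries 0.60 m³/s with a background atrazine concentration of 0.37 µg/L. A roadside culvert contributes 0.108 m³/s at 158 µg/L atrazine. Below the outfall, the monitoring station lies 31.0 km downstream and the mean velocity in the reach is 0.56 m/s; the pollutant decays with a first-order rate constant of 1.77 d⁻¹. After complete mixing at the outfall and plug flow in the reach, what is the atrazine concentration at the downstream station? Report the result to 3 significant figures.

After mixing, C = (0.6000·0.3700 + 0.1080·158.0) / 0.7080 = 17.29/0.7080 = 24.42 µg/L.
Travel time t = 31.0·1000 / 0.56 = 55360 s = 15.38 h.
After decay, C = 24.42 × e^(−kt) = 24.42 × 0.3217 = 7.855 µg/L.

7.86 µg/L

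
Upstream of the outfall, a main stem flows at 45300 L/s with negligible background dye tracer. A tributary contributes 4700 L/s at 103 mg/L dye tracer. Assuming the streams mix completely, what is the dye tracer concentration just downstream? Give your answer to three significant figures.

9.68 mg/L

Mixed concentration C = ΣQC/ΣQ = (45300·0 + 4700·103.0) / 50000 = 484100/50000 = 9.682 mg/L.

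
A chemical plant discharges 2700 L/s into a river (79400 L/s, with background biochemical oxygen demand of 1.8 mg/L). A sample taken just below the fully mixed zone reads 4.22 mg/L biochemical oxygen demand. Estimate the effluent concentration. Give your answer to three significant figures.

75.4 mg/L

Mass balance: 79400·1.800 + 2700·Cₑ = 82100·4.220
→ Cₑ = (82100·4.220 − 79400·1.800) / 2700 = 75.39 mg/L.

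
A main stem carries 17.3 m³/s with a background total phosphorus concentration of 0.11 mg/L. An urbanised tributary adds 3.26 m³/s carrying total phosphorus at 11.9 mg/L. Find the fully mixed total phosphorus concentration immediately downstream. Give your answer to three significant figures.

Flow-weighted average: C = (17.30·0.1100 + 3.260·11.90) / 20.56 = 40.70/20.56 = 1.979 mg/L.

1.98 mg/L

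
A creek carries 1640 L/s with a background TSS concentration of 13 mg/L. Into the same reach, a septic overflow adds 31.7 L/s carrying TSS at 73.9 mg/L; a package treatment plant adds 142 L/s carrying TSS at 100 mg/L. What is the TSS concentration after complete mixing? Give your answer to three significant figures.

20.9 mg/L

Conservation of mass: C = (1640·13.00 + 31.70·73.90 + 142.0·100.0) / 1814 = 37860/1814 = 20.88 mg/L.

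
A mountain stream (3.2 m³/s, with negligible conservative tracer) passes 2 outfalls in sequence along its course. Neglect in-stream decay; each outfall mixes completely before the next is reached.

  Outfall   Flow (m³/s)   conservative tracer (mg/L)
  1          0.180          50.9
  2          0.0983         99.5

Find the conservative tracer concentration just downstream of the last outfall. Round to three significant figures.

After outfall 1: Q = 3.200 + 0.1800 = 3.380 m³/s; C = (3.200·0 + 0.1800·50.90)/3.380 = 2.711 mg/L.
After outfall 2: Q = 3.380 + 0.09830 = 3.478 m³/s; C = (3.380·2.711 + 0.09830·99.50)/3.478 = 5.446 mg/L.

5.45 mg/L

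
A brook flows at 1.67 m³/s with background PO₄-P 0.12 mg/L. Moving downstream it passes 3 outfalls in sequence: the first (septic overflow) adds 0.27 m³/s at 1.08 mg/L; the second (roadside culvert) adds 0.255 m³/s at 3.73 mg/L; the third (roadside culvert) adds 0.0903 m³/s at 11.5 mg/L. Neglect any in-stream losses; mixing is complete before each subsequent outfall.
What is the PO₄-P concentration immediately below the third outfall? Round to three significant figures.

1.09 mg/L

Below outfall 1: Q → 1.940 m³/s, C = (1.670·0.1200 + 0.2700·1.080)/1.940 = 0.2536 mg/L.
Below outfall 2: Q → 2.195 m³/s, C = (1.940·0.2536 + 0.2550·3.730)/2.195 = 0.6575 mg/L.
Below outfall 3: Q → 2.285 m³/s, C = (2.195·0.6575 + 0.09030·11.50)/2.285 = 1.086 mg/L.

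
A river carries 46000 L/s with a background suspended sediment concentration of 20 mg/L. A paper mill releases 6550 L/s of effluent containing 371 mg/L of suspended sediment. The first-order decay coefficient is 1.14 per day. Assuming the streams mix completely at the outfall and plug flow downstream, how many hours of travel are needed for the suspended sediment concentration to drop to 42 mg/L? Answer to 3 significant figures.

Flow-weighted average: C = (46000·20.00 + 6550·371.0) / 52550 = 3350000/52550 = 63.75 mg/L.
63.75·exp(−k·t) = 42 → t = ln(63.75/42)/k = 31630 s = 8.785 h.

8.79 h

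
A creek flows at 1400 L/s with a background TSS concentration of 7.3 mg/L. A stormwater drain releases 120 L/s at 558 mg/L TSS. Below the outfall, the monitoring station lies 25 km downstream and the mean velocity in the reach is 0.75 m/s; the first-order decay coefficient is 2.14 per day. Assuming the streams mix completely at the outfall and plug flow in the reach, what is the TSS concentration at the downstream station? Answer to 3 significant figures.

Mass balance: C = (1400·7.300 + 120.0·558.0) / 1520 = 77180/1520 = 50.78 mg/L.
Travel time t = 25·1000 / 0.75 = 33330 s = 9.259 h.
Decay over the reach: 50.78·exp(−kt) = 50.78·0.4380 = 22.24 mg/L.

22.2 mg/L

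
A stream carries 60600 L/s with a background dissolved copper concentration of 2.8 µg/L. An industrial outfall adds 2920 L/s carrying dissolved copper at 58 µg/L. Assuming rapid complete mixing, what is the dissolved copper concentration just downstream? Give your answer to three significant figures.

5.34 µg/L

Mixed concentration C = ΣQC/ΣQ = (60600·2.800 + 2920·58.00) / 63520 = 339000/63520 = 5.338 µg/L.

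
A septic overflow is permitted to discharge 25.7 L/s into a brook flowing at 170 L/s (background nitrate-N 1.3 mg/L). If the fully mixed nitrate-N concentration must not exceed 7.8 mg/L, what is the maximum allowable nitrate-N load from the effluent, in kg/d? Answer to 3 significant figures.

113 kg/d

Mass balance at the limit: 170.0·1.300 + 25.70·Cₑ = 195.7·7.8 → Cₑ = 50.80 mg/L.
25.70 L/s = 0.02570 m³/s. Load = 0.02570 m³/s × 50.80 g/m³ × 86 400 s/d = 112.8 kg/d.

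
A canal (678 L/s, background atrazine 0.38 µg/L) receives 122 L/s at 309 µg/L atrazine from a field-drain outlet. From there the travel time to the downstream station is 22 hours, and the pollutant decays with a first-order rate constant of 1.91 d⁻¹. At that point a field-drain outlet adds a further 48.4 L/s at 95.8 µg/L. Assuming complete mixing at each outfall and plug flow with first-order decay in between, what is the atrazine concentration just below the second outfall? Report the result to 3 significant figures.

After mixing, C = (678.0·0.3800 + 122.0·309.0) / 800.0 = 37960/800.0 = 47.44 µg/L; combined flow 800.0 L/s.
Decay over the reach: 47.44·exp(−kt) = 47.44·0.1736 = 8.238 µg/L.
At the second outfall, C = (800.0·8.238 + 48.40·95.80) / (800.0 + 48.40) = 13.23 µg/L.

13.2 µg/L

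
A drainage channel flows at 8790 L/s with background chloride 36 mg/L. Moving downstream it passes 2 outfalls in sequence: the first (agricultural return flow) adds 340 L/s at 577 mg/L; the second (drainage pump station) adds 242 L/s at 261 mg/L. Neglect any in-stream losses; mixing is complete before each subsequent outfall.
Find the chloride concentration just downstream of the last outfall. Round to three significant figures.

After outfall 1: Q = 8790 + 340.0 = 9130 L/s; C = (8790·36.00 + 340.0·577.0)/9130 = 56.15 mg/L.
After outfall 2: Q = 9130 + 242.0 = 9372 L/s; C = (9130·56.15 + 242.0·261.0)/9372 = 61.44 mg/L.

61.4 mg/L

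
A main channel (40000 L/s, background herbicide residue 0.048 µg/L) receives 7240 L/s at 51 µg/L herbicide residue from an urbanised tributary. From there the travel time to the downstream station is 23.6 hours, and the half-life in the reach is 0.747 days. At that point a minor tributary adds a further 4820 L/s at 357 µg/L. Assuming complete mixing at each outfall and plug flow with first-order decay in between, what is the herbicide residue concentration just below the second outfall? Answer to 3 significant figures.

Flow-weighted average: C = (40000·0.04800 + 7240·51.00) / 47240 = 371200/47240 = 7.857 µg/L; combined flow 47240 L/s.
Half-life 0.747 d → k = ln 2 / 0.747 = 0.9279 d⁻¹.
Decay over the reach: 7.857·exp(−kt) = 7.857·0.4015 = 3.155 µg/L.
Second outfall: C = (47240·3.155 + 4820·357.0)/52060 = 35.92 µg/L.

35.9 µg/L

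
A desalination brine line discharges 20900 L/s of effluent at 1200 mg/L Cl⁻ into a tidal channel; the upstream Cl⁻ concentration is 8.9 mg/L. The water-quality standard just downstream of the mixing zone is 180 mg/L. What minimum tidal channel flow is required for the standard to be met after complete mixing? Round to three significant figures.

125000 L/s

Set C_mix = 180: (Q·8.900 + 20900·1200) / (Q + 20900) = 180
→ Q = 20900·(1200 − 180)/(180 − 8.900) = 124600 L/s.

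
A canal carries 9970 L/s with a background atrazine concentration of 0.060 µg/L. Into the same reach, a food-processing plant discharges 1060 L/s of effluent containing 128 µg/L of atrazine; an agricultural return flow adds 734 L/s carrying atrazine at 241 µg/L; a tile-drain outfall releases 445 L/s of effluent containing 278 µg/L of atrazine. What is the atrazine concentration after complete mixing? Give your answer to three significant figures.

35.8 µg/L

Conservation of mass: C = (9970·0.06000 + 1060·128.0 + 734.0·241.0 + 445.0·278.0) / 12210 = 436900/12210 = 35.78 µg/L.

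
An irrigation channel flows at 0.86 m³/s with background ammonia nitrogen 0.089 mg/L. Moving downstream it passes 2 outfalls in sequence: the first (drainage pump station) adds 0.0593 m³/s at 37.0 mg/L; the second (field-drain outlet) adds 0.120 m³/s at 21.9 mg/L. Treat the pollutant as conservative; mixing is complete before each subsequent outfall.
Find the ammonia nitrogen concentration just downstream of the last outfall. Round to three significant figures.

4.71 mg/L

Outfall 1: combined Q = 0.9193 m³/s; C = (0.8600·0.08900 + 0.05930·37.00)/0.9193 = 2.470 mg/L.
Outfall 2: combined Q = 1.039 m³/s; C = (0.9193·2.470 + 0.1200·21.90)/1.039 = 4.713 mg/L.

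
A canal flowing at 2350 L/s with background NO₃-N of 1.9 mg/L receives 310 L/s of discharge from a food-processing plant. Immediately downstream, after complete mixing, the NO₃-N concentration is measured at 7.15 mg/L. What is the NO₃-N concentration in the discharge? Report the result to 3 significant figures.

Mass balance: 2350·1.900 + 310.0·Cₑ = 2660·7.150
→ Cₑ = (2660·7.150 − 2350·1.900) / 310.0 = 46.95 mg/L.

46.9 mg/L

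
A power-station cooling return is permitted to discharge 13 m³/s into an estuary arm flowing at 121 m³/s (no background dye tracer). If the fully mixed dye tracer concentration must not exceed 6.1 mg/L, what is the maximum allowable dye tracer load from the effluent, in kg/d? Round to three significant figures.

Mass balance at the limit: 121.0·0 + 13.00·Cₑ = 134.0·6.1 → Cₑ = 62.88 mg/L.
Load = 13.00 m³/s × 62.88 g/m³ × 86 400 s/d = 70620 kg/d.

70600 kg/d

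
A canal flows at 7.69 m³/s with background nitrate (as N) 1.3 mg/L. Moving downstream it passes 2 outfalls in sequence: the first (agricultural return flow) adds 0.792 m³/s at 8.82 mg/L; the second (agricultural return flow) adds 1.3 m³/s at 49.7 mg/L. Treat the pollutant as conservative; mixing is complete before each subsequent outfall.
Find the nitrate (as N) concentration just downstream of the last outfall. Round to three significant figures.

Outfall 1: combined Q = 8.482 m³/s; C = (7.690·1.300 + 0.7920·8.820)/8.482 = 2.002 mg/L.
Outfall 2: combined Q = 9.782 m³/s; C = (8.482·2.002 + 1.300·49.70)/9.782 = 8.341 mg/L.

8.34 mg/L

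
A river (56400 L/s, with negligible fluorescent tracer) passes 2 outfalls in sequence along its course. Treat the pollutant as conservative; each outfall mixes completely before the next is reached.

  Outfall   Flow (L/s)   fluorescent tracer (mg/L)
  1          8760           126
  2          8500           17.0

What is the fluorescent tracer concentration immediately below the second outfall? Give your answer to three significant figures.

Outfall 1: combined Q = 65160 L/s; C = (56400·0 + 8760·126.0)/65160 = 16.94 mg/L.
Outfall 2: combined Q = 73660 L/s; C = (65160·16.94 + 8500·17.00)/73660 = 16.95 mg/L.

16.9 mg/L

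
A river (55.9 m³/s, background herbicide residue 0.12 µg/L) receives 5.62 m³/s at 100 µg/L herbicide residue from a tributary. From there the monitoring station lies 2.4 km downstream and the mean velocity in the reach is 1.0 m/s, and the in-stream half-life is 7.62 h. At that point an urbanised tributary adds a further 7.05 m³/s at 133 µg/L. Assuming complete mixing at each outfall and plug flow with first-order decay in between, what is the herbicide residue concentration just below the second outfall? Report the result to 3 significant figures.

21.5 µg/L

After mixing, C = (55.90·0.1200 + 5.620·100.0) / 61.52 = 568.7/61.52 = 9.244 µg/L; combined flow 61.52 m³/s.
Travel time t = 2.4·1000 / 1.0 = 2400 s = 0.6667 h.
Half-life 7.62 h → k = ln 2 / 7.62 = 0.09096 h⁻¹ = 2.183 d⁻¹.
After decay, C = 9.244 × e^(−kt) = 9.244 × 0.9412 = 8.700 µg/L.
Second outfall: C = (61.52·8.700 + 7.050·133.0)/68.57 = 21.48 µg/L.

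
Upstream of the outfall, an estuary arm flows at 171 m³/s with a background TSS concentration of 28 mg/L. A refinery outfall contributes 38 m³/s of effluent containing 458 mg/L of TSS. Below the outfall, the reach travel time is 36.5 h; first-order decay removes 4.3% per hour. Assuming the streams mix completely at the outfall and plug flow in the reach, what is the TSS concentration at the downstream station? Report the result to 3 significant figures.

Conservation of mass: C = (171.0·28.00 + 38.00·458.0) / 209.0 = 22190/209.0 = 106.2 mg/L.
4.3%/h lost → k = −ln(1 − 0.043) = 0.04395 h⁻¹.
After decay, C = 106.2 × e^(−kt) = 106.2 × 0.2010 = 21.35 mg/L.

21.3 mg/L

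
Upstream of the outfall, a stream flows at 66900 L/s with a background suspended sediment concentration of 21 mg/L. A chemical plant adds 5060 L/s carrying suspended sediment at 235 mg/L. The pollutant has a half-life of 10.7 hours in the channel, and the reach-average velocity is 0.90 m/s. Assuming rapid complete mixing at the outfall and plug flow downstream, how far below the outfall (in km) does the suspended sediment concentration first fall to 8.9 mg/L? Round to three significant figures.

Conservation of mass: C = (66900·21.00 + 5060·235.0) / 71960 = 2594000/71960 = 36.05 mg/L.
Half-life 10.7 h → k = ln 2 / 10.7 = 0.06478 h⁻¹ = 1.555 d⁻¹.
Set 36.05·exp(−k·t) = 8.9 → t = ln(36.05/8.9)/k = 77730 s = 21.59 h.
Distance = v·t = 0.90·77730 = 69960 m = 69.96 km.

70.0 km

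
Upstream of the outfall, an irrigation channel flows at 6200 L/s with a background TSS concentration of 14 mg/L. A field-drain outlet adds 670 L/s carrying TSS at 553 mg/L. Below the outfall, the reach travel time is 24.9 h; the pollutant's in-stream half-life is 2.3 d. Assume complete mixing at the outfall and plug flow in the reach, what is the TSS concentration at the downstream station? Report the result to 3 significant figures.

48.7 mg/L

Mass balance: C = (6200·14.00 + 670.0·553.0) / 6870 = 457300/6870 = 66.57 mg/L.
Half-life 2.3 d → k = ln 2 / 2.3 = 0.3014 d⁻¹.
Applying C = C₀e^(−kt): 66.57 × 0.7315 = 48.69 mg/L.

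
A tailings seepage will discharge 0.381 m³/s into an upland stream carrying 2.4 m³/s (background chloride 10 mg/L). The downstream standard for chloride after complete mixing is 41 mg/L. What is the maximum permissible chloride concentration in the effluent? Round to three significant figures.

At the limit, (Qr·Cr + Qe·Cₑ)/(Qr + Qe) = 41:
Cₑ = (2.781·41 − 2.400·10.00) / 0.3810 = 236.3 mg/L.

236 mg/L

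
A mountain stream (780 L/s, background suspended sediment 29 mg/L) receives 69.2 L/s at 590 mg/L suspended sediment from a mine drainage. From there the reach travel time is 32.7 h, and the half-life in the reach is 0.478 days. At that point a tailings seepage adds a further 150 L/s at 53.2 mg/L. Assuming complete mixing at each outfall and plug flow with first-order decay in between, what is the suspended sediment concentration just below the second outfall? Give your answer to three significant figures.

16.8 mg/L

After mixing, C = (780.0·29.00 + 69.20·590.0) / 849.2 = 63450/849.2 = 74.72 mg/L; combined flow 849.2 L/s.
Half-life 0.478 d → k = ln 2 / 0.478 = 1.450 d⁻¹.
Applying C = C₀e^(−kt): 74.72 × 0.1387 = 10.36 mg/L.
At the second outfall, C = (849.2·10.36 + 150.0·53.20) / (849.2 + 150.0) = 16.79 mg/L.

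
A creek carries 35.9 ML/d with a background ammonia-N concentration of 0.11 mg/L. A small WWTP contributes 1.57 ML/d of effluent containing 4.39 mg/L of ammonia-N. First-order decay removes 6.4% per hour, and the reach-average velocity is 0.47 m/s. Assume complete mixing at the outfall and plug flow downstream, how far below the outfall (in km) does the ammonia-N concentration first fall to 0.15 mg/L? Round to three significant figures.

Flow-weighted average: C = (35.90·0.1100 + 1.570·4.390) / 37.47 = 10.84/37.47 = 0.2893 mg/L.
6.4%/h lost → k = −ln(1 − 0.064) = 0.06614 h⁻¹.
Set 0.2893·exp(−k·t) = 0.15 → t = ln(0.2893/0.15)/k = 35760 s = 9.933 h.
Distance = v·t = 0.47·35760 = 16810 m = 16.81 km.

16.8 km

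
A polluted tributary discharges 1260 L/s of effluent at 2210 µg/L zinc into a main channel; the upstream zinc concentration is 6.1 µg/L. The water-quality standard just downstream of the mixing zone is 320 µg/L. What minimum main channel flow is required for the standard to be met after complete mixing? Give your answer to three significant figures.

7590 L/s

Set C_mix = 320: (Q·6.100 + 1260·2210) / (Q + 1260) = 320
→ Q = 1260·(2210 − 320)/(320 − 6.100) = 7586 L/s.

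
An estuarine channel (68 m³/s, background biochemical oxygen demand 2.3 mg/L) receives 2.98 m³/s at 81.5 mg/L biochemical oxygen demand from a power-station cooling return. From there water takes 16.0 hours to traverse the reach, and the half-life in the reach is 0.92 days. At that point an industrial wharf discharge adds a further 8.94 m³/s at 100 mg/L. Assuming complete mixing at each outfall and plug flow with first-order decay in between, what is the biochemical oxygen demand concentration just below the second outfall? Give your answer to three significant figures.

After mixing, C = (68.00·2.300 + 2.980·81.50) / 70.98 = 399.3/70.98 = 5.625 mg/L; combined flow 70.98 m³/s.
Half-life 0.92 d → k = ln 2 / 0.92 = 0.7534 d⁻¹.
After decay, C = 5.625 × e^(−kt) = 5.625 × 0.6051 = 3.404 mg/L.
At the second outfall, C = (70.98·3.404 + 8.940·100.0) / (70.98 + 8.940) = 14.21 mg/L.

14.2 mg/L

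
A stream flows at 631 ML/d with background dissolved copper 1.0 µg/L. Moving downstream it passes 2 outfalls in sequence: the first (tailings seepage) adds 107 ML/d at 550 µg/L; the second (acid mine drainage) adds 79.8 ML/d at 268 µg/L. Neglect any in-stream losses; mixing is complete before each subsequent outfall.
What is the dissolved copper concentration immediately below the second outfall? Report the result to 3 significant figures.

Outfall 1: combined Q = 738.0 ML/d; C = (631.0·1.000 + 107.0·550.0)/738.0 = 80.60 µg/L.
Outfall 2: combined Q = 817.8 ML/d; C = (738.0·80.60 + 79.80·268.0)/817.8 = 98.88 µg/L.

98.9 µg/L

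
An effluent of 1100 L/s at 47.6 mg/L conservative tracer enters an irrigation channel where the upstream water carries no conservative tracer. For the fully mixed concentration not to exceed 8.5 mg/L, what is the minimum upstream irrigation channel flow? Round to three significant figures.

5060 L/s

Set C_mix = 8.5: (Q·0 + 1100·47.60) / (Q + 1100) = 8.5
→ Q = 1100·(47.60 − 8.5)/(8.5 − 0) = 5060 L/s.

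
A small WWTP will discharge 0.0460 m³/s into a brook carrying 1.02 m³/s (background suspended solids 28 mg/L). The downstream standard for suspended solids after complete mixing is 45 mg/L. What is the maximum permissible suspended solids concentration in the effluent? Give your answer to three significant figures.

422 mg/L

At the limit, (Qr·Cr + Qe·Cₑ)/(Qr + Qe) = 45:
Cₑ = (1.066·45 − 1.020·28.00) / 0.04600 = 422.0 mg/L.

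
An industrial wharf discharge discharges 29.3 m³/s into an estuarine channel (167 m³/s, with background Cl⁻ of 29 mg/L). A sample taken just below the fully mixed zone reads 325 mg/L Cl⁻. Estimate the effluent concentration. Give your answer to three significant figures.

Mass balance: 167.0·29.00 + 29.30·Cₑ = 196.3·325.0
→ Cₑ = (196.3·325.0 − 167.0·29.00) / 29.30 = 2012 mg/L.

2010 mg/L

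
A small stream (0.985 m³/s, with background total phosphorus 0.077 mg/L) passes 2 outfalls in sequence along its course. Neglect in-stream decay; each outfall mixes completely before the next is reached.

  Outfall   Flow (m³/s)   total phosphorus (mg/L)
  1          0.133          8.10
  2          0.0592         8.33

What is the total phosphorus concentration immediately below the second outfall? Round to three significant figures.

1.40 mg/L

Below outfall 1: Q → 1.118 m³/s, C = (0.9850·0.07700 + 0.1330·8.100)/1.118 = 1.031 mg/L.
Below outfall 2: Q → 1.177 m³/s, C = (1.118·1.031 + 0.05920·8.330)/1.177 = 1.398 mg/L.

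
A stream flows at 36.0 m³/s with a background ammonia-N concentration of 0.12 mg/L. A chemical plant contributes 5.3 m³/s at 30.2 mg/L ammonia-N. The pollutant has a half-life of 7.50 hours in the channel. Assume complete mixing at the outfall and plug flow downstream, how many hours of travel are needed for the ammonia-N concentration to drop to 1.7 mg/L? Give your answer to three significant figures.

Mass balance: C = (36.00·0.1200 + 5.300·30.20) / 41.30 = 164.4/41.30 = 3.980 mg/L.
Half-life 7.50 h → k = ln 2 / 7.50 = 0.09242 h⁻¹ = 2.218 d⁻¹.
3.980·exp(−k·t) = 1.7 → t = ln(3.980/1.7)/k = 33140 s = 9.205 h.

9.20 h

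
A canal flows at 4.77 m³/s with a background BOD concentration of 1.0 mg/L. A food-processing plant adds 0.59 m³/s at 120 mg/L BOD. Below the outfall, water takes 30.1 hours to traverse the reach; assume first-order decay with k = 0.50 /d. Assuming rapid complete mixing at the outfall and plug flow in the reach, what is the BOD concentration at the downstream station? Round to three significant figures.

Flow-weighted average: C = (4.770·1.000 + 0.5900·120.0) / 5.360 = 75.57/5.360 = 14.10 mg/L.
Decay over the reach: 14.10·exp(−kt) = 14.10·0.5341 = 7.531 mg/L.

7.53 mg/L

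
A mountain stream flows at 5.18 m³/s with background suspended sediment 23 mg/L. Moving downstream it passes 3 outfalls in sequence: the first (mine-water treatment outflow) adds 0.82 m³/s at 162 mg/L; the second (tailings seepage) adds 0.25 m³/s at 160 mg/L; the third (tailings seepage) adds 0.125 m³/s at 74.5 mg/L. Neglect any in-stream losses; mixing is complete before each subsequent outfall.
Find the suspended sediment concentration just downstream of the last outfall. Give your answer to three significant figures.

After outfall 1: Q = 5.180 + 0.8200 = 6.000 m³/s; C = (5.180·23.00 + 0.8200·162.0)/6.000 = 42.00 mg/L.
After outfall 2: Q = 6.000 + 0.2500 = 6.250 m³/s; C = (6.000·42.00 + 0.2500·160.0)/6.250 = 46.72 mg/L.
After outfall 3: Q = 6.250 + 0.1250 = 6.375 m³/s; C = (6.250·46.72 + 0.1250·74.50)/6.375 = 47.26 mg/L.

47.3 mg/L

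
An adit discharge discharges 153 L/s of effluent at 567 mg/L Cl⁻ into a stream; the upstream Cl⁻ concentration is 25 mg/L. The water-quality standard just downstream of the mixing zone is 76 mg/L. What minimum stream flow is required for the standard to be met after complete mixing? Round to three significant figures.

1470 L/s

Set C_mix = 76: (Q·25.00 + 153.0·567.0) / (Q + 153.0) = 76
→ Q = 153.0·(567.0 − 76)/(76 − 25.00) = 1473 L/s.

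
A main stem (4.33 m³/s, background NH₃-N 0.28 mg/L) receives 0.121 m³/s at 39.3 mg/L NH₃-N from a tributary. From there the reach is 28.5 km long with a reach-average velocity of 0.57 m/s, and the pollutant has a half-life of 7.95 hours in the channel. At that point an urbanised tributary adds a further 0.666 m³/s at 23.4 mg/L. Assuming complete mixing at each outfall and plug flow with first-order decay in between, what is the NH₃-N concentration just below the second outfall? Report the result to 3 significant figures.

3.39 mg/L

Flow-weighted average: C = (4.330·0.2800 + 0.1210·39.30) / 4.451 = 5.968/4.451 = 1.341 mg/L; combined flow 4.451 m³/s.
Travel time t = 28.5·1000 / 0.57 = 50000 s = 13.89 h.
Half-life 7.95 h → k = ln 2 / 7.95 = 0.08719 h⁻¹ = 2.093 d⁻¹.
Decay over the reach: 1.341·exp(−kt) = 1.341·0.2979 = 0.3994 mg/L.
Second outfall: C = (4.451·0.3994 + 0.6660·23.40)/5.117 = 3.393 mg/L.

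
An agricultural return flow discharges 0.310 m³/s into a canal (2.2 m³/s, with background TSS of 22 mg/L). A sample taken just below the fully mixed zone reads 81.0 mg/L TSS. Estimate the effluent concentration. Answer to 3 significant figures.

Mass balance: 2.200·22.00 + 0.3100·Cₑ = 2.510·81.00
→ Cₑ = (2.510·81.00 − 2.200·22.00) / 0.3100 = 499.7 mg/L.

500 mg/L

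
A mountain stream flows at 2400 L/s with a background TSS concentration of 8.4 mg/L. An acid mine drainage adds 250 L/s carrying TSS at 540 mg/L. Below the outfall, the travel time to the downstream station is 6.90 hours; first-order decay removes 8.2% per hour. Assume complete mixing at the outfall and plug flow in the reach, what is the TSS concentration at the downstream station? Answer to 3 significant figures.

32.4 mg/L

Flow-weighted average: C = (2400·8.400 + 250.0·540.0) / 2650 = 155200/2650 = 58.55 mg/L.
8.2%/h lost → k = −ln(1 − 0.082) = 0.08556 h⁻¹.
After decay, C = 58.55 × e^(−kt) = 58.55 × 0.5541 = 32.45 mg/L.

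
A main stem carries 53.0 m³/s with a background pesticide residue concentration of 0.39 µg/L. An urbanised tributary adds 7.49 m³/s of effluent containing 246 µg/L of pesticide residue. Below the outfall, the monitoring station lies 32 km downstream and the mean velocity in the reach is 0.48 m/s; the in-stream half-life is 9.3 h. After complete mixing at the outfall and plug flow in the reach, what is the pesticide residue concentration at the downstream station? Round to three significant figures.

Mixed concentration C = ΣQC/ΣQ = (53.00·0.3900 + 7.490·246.0) / 60.49 = 1863/60.49 = 30.80 µg/L.
Travel time t = 32·1000 / 0.48 = 66670 s = 18.52 h.
Half-life 9.3 h → k = ln 2 / 9.3 = 0.07453 h⁻¹ = 1.789 d⁻¹.
First-order decay: C = 30.80·exp(−k·t) = 30.80·0.2515 = 7.747 µg/L.

7.75 µg/L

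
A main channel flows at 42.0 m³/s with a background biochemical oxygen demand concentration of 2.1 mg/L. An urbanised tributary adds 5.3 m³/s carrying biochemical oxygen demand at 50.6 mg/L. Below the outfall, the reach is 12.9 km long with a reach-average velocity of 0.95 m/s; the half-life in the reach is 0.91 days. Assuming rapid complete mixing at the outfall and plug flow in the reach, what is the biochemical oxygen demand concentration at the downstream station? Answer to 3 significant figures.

Mixed concentration C = ΣQC/ΣQ = (42.00·2.100 + 5.300·50.60) / 47.30 = 356.4/47.30 = 7.534 mg/L.
Travel time t = 12.9·1000 / 0.95 = 13580 s = 3.772 h.
Half-life 0.91 d → k = ln 2 / 0.91 = 0.7617 d⁻¹.
Applying C = C₀e^(−kt): 7.534 × 0.8872 = 6.684 mg/L.

6.68 mg/L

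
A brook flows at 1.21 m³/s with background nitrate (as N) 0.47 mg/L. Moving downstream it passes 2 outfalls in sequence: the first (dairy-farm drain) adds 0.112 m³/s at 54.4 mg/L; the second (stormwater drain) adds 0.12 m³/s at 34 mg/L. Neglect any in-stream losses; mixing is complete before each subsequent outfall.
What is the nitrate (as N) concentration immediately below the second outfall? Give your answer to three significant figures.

7.45 mg/L

Below outfall 1: Q → 1.322 m³/s, C = (1.210·0.4700 + 0.1120·54.40)/1.322 = 5.039 mg/L.
Below outfall 2: Q → 1.442 m³/s, C = (1.322·5.039 + 0.1200·34.00)/1.442 = 7.449 mg/L.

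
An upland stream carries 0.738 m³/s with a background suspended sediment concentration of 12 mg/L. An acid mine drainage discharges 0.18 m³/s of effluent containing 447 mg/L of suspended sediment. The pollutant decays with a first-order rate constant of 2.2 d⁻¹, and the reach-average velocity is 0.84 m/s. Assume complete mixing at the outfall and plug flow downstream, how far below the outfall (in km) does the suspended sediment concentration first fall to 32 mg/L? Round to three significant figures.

36.7 km

Mixed concentration C = ΣQC/ΣQ = (0.7380·12.00 + 0.1800·447.0) / 0.9180 = 89.32/0.9180 = 97.29 mg/L.
Set 97.29·exp(−k·t) = 32 → t = ln(97.29/32)/k = 43670 s = 12.13 h.
Distance = v·t = 0.84·43670 = 36680 m = 36.68 km.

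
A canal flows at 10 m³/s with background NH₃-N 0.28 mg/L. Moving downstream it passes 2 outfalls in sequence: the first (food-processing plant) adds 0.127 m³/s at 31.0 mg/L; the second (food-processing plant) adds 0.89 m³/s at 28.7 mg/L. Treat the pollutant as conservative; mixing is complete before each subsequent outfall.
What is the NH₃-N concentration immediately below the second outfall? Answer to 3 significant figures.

Outfall 1: combined Q = 10.13 m³/s; C = (10.00·0.2800 + 0.1270·31.00)/10.13 = 0.6653 mg/L.
Outfall 2: combined Q = 11.02 m³/s; C = (10.13·0.6653 + 0.8900·28.70)/11.02 = 2.930 mg/L.

2.93 mg/L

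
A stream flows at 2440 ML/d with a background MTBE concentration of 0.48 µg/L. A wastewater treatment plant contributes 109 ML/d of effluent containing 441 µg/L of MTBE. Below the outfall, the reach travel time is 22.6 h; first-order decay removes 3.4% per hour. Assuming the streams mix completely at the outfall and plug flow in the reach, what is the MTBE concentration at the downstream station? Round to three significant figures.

8.84 µg/L

Conservation of mass: C = (2440·0.4800 + 109.0·441.0) / 2549 = 49240/2549 = 19.32 µg/L.
3.4%/h lost → k = −ln(1 − 0.034) = 0.03459 h⁻¹.
Decay over the reach: 19.32·exp(−kt) = 19.32·0.4576 = 8.840 µg/L.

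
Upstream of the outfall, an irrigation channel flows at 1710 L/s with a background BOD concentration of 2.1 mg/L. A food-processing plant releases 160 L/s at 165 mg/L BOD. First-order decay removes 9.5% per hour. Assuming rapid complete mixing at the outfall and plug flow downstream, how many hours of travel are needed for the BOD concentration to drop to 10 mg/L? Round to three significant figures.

4.73 h

Mass balance: C = (1710·2.100 + 160.0·165.0) / 1870 = 29990/1870 = 16.04 mg/L.
9.5%/h lost → k = −ln(1 − 0.095) = 0.09982 h⁻¹.
16.04·exp(−k·t) = 10 → t = ln(16.04/10)/k = 17040 s = 4.732 h.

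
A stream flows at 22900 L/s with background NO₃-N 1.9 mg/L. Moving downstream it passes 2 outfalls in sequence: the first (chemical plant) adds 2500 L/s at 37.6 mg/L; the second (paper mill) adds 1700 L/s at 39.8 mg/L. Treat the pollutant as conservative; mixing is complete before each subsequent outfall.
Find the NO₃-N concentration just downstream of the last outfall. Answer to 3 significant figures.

7.57 mg/L

Outfall 1: combined Q = 25400 L/s; C = (22900·1.900 + 2500·37.60)/25400 = 5.414 mg/L.
Outfall 2: combined Q = 27100 L/s; C = (25400·5.414 + 1700·39.80)/27100 = 7.571 mg/L.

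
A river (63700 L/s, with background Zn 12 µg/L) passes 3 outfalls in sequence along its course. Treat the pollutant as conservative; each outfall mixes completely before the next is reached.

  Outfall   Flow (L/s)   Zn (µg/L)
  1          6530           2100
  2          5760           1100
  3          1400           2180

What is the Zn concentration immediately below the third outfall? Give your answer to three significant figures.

After outfall 1: Q = 63700 + 6530 = 70230 L/s; C = (63700·12.00 + 6530·2100)/70230 = 206.1 µg/L.
After outfall 2: Q = 70230 + 5760 = 75990 L/s; C = (70230·206.1 + 5760·1100)/75990 = 273.9 µg/L.
After outfall 3: Q = 75990 + 1400 = 77390 L/s; C = (75990·273.9 + 1400·2180)/77390 = 308.4 µg/L.

308 µg/L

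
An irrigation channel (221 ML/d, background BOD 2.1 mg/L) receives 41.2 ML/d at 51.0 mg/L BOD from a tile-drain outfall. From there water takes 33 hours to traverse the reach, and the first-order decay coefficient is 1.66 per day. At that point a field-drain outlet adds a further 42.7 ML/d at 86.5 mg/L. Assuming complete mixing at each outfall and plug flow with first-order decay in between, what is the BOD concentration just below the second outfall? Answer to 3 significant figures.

Flow-weighted average: C = (221.0·2.100 + 41.20·51.00) / 262.2 = 2565/262.2 = 9.784 mg/L; combined flow 262.2 ML/d.
After decay, C = 9.784 × e^(−kt) = 9.784 × 0.1020 = 0.9982 mg/L.
Second outfall: C = (262.2·0.9982 + 42.70·86.50)/304.9 = 12.97 mg/L.

13.0 mg/L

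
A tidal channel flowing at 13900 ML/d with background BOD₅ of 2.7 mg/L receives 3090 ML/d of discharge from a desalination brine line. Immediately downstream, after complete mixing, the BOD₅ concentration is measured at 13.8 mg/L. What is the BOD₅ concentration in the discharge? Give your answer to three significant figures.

63.7 mg/L

Mass balance: 13900·2.700 + 3090·Cₑ = 16990·13.80
→ Cₑ = (16990·13.80 − 13900·2.700) / 3090 = 63.73 mg/L.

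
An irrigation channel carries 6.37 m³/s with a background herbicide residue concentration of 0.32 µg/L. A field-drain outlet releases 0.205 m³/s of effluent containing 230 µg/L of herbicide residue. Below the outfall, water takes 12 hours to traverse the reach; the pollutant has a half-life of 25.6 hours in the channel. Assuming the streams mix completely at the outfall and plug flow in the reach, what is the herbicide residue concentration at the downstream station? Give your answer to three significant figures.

5.41 µg/L

Mixed concentration C = ΣQC/ΣQ = (6.370·0.3200 + 0.2050·230.0) / 6.575 = 49.19/6.575 = 7.481 µg/L.
Half-life 25.6 h → k = ln 2 / 25.6 = 0.02708 h⁻¹ = 0.6498 d⁻¹.
After decay, C = 7.481 × e^(−kt) = 7.481 × 0.7226 = 5.406 µg/L.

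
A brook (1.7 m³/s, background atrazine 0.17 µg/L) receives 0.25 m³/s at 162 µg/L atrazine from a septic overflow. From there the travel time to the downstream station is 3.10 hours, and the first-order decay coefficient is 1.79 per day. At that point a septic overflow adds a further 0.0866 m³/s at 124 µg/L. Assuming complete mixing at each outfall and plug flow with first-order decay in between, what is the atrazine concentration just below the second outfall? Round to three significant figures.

Flow-weighted average: C = (1.700·0.1700 + 0.2500·162.0) / 1.950 = 40.79/1.950 = 20.92 µg/L; combined flow 1.950 m³/s.
Decay over the reach: 20.92·exp(−kt) = 20.92·0.7936 = 16.60 µg/L.
At the second outfall, C = (1.950·16.60 + 0.08660·124.0) / (1.950 + 0.08660) = 21.17 µg/L.

21.2 µg/L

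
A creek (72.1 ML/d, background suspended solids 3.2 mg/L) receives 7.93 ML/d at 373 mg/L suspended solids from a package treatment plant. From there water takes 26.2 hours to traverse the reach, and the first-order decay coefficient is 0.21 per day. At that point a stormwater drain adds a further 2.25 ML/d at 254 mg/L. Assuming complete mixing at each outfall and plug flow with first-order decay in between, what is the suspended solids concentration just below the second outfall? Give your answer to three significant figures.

After mixing, C = (72.10·3.200 + 7.930·373.0) / 80.03 = 3189/80.03 = 39.84 mg/L; combined flow 80.03 ML/d.
After decay, C = 39.84 × e^(−kt) = 39.84 × 0.7951 = 31.68 mg/L.
Second outfall: C = (80.03·31.68 + 2.250·254.0)/82.28 = 37.76 mg/L.

37.8 mg/L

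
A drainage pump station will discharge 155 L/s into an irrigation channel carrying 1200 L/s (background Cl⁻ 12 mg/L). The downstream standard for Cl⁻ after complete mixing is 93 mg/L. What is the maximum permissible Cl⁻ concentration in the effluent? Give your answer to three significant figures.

720 mg/L

At the limit, (Qr·Cr + Qe·Cₑ)/(Qr + Qe) = 93:
Cₑ = (1355·93 − 1200·12.00) / 155.0 = 720.1 mg/L.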